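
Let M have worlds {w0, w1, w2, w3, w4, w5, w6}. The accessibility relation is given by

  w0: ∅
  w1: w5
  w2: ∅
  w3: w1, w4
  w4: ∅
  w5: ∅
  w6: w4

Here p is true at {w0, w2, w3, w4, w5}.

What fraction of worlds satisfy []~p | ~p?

6/7

w0: []~p is T, ~p is F. ✓
w1: []~p is F, ~p is T. ✓
w2: []~p is T, ~p is F. ✓
w3: []~p is F, ~p is F. ✗
w4: []~p is T, ~p is F. ✓
w5: []~p is T, ~p is F. ✓
w6: []~p is F, ~p is T. ✓
That's 6 of 7 worlds, so 6/7.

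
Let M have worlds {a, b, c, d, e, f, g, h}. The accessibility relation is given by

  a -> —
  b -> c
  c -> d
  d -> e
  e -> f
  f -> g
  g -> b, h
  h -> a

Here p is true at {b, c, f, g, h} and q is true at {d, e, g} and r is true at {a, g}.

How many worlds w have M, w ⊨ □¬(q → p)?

3

a: no successors, so □¬(q → p) holds vacuously. ✓
b: successors {c}; ¬(q → p) there: c:F. ✗
c: successors {d}; ¬(q → p) there: d:T. ✓
d: successors {e}; ¬(q → p) there: e:T. ✓
e: successors {f}; ¬(q → p) there: f:F. ✗
f: successors {g}; ¬(q → p) there: g:F. ✗
g: successors {b, h}; ¬(q → p) there: b:F, h:F. ✗
h: successors {a}; ¬(q → p) there: a:F. ✗
Satisfying worlds: {a, c, d}.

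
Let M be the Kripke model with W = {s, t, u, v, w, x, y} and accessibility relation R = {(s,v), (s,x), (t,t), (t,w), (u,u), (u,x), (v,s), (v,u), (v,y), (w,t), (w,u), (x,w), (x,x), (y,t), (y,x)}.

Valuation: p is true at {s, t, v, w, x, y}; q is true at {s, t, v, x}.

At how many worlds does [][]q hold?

0

s: successors {v, x}; []q there: v:F, x:F. ✗
t: successors {t, w}; []q there: t:F, w:F. ✗
u: successors {u, x}; []q there: u:F, x:F. ✗
v: successors {s, u, y}; []q there: s:T, u:F, y:T. ✗
w: successors {t, u}; []q there: t:F, u:F. ✗
x: successors {w, x}; []q there: w:F, x:F. ✗
y: successors {t, x}; []q there: t:F, x:F. ✗
Satisfying worlds: ∅.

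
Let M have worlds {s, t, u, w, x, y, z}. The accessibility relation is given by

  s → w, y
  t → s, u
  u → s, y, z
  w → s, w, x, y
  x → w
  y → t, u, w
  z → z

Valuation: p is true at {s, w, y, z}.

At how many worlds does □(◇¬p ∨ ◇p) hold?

s: successors {w, y}; ◇¬p ∨ ◇p there: w:T, y:T. ✓
t: successors {s, u}; ◇¬p ∨ ◇p there: s:T, u:T. ✓
u: successors {s, y, z}; ◇¬p ∨ ◇p there: s:T, y:T, z:T. ✓
w: successors {s, w, x, y}; ◇¬p ∨ ◇p there: s:T, w:T, x:T, y:T. ✓
x: successors {w}; ◇¬p ∨ ◇p there: w:T. ✓
y: successors {t, u, w}; ◇¬p ∨ ◇p there: t:T, u:T, w:T. ✓
z: successors {z}; ◇¬p ∨ ◇p there: z:T. ✓
Satisfying worlds: {s, t, u, w, x, y, z}.

7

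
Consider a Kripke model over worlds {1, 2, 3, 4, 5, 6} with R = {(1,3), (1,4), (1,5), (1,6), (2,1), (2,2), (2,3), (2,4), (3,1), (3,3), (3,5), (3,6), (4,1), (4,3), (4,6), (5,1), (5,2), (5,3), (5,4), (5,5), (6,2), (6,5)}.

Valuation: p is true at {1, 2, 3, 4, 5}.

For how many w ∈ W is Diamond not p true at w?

1: successors {3, 4, 5, 6}; not p there: 3:F, 4:F, 5:F, 6:T. ✓
2: successors {1, 2, 3, 4}; not p there: 1:F, 2:F, 3:F, 4:F. ✗
3: successors {1, 3, 5, 6}; not p there: 1:F, 3:F, 5:F, 6:T. ✓
4: successors {1, 3, 6}; not p there: 1:F, 3:F, 6:T. ✓
5: successors {1, 2, 3, 4, 5}; not p there: 1:F, 2:F, 3:F, 4:F, 5:F. ✗
6: successors {2, 5}; not p there: 2:F, 5:F. ✗
Satisfying worlds: {1, 3, 4}.

3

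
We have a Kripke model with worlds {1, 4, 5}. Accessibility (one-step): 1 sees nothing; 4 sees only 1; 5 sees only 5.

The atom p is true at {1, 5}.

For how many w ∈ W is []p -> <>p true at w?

1: []p is T, <>p is F. ✗
4: []p is T, <>p is T. ✓
5: []p is T, <>p is T. ✓
Satisfying worlds: {4, 5}.

2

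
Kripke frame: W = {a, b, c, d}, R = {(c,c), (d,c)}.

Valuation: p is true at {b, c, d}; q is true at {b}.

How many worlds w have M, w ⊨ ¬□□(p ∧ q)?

a: □□(p ∧ q) is T. ✗
b: □□(p ∧ q) is T. ✗
c: □□(p ∧ q) is F. ✓
d: □□(p ∧ q) is F. ✓
Satisfying worlds: {c, d}.

2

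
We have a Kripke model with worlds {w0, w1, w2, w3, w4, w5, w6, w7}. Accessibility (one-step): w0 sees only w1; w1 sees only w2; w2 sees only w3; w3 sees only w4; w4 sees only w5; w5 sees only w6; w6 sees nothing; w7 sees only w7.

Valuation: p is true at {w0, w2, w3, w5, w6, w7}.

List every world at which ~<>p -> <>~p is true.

{w0, w1, w2, w3, w4, w5, w7}

w0: ~<>p is T, <>~p is T. ✓
w1: ~<>p is F, <>~p is F. ✓
w2: ~<>p is F, <>~p is F. ✓
w3: ~<>p is T, <>~p is T. ✓
w4: ~<>p is F, <>~p is F. ✓
w5: ~<>p is F, <>~p is F. ✓
w6: ~<>p is T, <>~p is F. ✗
w7: ~<>p is F, <>~p is F. ✓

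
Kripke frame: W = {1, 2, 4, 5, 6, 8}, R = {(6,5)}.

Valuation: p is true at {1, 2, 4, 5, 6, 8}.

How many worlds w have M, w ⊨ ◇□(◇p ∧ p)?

1

1: no successors, so ◇□(◇p ∧ p) fails. ✗
2: no successors, so ◇□(◇p ∧ p) fails. ✗
4: no successors, so ◇□(◇p ∧ p) fails. ✗
5: no successors, so ◇□(◇p ∧ p) fails. ✗
6: successors {5}; □(◇p ∧ p) there: 5:T. ✓
8: no successors, so ◇□(◇p ∧ p) fails. ✗
Satisfying worlds: {6}.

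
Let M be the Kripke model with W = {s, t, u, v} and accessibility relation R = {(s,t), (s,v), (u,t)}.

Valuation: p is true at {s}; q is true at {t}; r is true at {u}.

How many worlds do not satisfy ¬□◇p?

2

s: □◇p is F. ✓
t: □◇p is T. ✗
u: □◇p is F. ✓
v: □◇p is T. ✗
Satisfying worlds: {s, u}.
So ¬□◇p fails at the other 2 worlds.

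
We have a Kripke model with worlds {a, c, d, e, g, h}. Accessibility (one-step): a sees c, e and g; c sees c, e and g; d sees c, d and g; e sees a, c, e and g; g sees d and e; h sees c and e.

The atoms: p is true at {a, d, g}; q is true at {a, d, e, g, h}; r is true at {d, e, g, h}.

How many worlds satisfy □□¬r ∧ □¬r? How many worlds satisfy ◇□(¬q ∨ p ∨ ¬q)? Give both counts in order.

For □□¬r ∧ □¬r:
a: □□¬r is F, □¬r is F. ✗
c: □□¬r is F, □¬r is F. ✗
d: □□¬r is F, □¬r is F. ✗
e: □□¬r is F, □¬r is F. ✗
g: □□¬r is F, □¬r is F. ✗
h: □□¬r is F, □¬r is F. ✗
— 0 worlds.
For ◇□(¬q ∨ p ∨ ¬q):
a: successors {c, e, g}; □(¬q ∨ p ∨ ¬q) there: c:F, e:F, g:F. ✗
c: successors {c, e, g}; □(¬q ∨ p ∨ ¬q) there: c:F, e:F, g:F. ✗
d: successors {c, d, g}; □(¬q ∨ p ∨ ¬q) there: c:F, d:T, g:F. ✓
e: successors {a, c, e, g}; □(¬q ∨ p ∨ ¬q) there: a:F, c:F, e:F, g:F. ✗
g: successors {d, e}; □(¬q ∨ p ∨ ¬q) there: d:T, e:F. ✓
h: successors {c, e}; □(¬q ∨ p ∨ ¬q) there: c:F, e:F. ✗
— 2 worlds.

0 and 2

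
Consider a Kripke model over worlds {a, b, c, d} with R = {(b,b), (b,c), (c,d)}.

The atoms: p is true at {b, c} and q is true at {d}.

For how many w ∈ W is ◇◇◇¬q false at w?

a: no successors, so ◇◇◇¬q fails. ✗
b: successors {b, c}; ◇◇¬q there: b:T, c:F. ✓
c: successors {d}; ◇◇¬q there: d:F. ✗
d: no successors, so ◇◇◇¬q fails. ✗
Satisfying worlds: {b}.
So ◇◇◇¬q fails at the other 3 worlds.

3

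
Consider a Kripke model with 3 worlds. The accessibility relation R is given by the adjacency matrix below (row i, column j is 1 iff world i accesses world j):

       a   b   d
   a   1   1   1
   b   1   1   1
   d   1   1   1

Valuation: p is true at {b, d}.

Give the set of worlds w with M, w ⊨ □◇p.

{a, b, d}

a: successors {a, b, d}; ◇p there: a:T, b:T, d:T. ✓
b: successors {a, b, d}; ◇p there: a:T, b:T, d:T. ✓
d: successors {a, b, d}; ◇p there: a:T, b:T, d:T. ✓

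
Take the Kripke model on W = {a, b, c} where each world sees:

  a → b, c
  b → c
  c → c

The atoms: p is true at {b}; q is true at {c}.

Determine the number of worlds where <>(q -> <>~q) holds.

a: successors {b, c}; q -> <>~q there: b:T, c:F. ✓
b: successors {c}; q -> <>~q there: c:F. ✗
c: successors {c}; q -> <>~q there: c:F. ✗
Satisfying worlds: {a}.

1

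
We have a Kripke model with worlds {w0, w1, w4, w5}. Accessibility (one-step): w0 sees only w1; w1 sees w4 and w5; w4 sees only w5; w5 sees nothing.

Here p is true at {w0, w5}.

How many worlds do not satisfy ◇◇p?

2

w0: successors {w1}; ◇p there: w1:T. ✓
w1: successors {w4, w5}; ◇p there: w4:T, w5:F. ✓
w4: successors {w5}; ◇p there: w5:F. ✗
w5: no successors, so ◇◇p fails. ✗
Satisfying worlds: {w0, w1}.
So ◇◇p fails at the other 2 worlds.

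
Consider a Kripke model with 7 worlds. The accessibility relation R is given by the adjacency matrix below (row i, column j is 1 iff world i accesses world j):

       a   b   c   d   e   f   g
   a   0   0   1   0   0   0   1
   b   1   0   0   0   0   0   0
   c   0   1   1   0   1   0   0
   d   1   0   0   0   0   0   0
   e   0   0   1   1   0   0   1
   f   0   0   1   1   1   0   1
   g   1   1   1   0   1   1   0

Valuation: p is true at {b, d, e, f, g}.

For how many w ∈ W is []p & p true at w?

a: []p is F, p is F. ✗
b: []p is F, p is T. ✗
c: []p is F, p is F. ✗
d: []p is F, p is T. ✗
e: []p is F, p is T. ✗
f: []p is F, p is T. ✗
g: []p is F, p is T. ✗
Satisfying worlds: ∅.

0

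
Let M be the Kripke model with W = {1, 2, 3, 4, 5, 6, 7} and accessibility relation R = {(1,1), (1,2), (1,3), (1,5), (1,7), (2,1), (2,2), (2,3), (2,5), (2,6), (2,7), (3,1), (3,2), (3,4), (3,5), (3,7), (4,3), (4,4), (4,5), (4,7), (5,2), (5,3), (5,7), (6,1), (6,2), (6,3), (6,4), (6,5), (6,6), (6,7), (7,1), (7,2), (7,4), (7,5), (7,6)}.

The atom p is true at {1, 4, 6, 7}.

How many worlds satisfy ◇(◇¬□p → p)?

1: successors {1, 2, 3, 5, 7}; ◇¬□p → p there: 1:T, 2:F, 3:F, 5:F, 7:T. ✓
2: successors {1, 2, 3, 5, 6, 7}; ◇¬□p → p there: 1:T, 2:F, 3:F, 5:F, 6:T, 7:T. ✓
3: successors {1, 2, 4, 5, 7}; ◇¬□p → p there: 1:T, 2:F, 4:T, 5:F, 7:T. ✓
4: successors {3, 4, 5, 7}; ◇¬□p → p there: 3:F, 4:T, 5:F, 7:T. ✓
5: successors {2, 3, 7}; ◇¬□p → p there: 2:F, 3:F, 7:T. ✓
6: successors {1, 2, 3, 4, 5, 6, 7}; ◇¬□p → p there: 1:T, 2:F, 3:F, 4:T, 5:F, 6:T, 7:T. ✓
7: successors {1, 2, 4, 5, 6}; ◇¬□p → p there: 1:T, 2:F, 4:T, 5:F, 6:T. ✓
Satisfying worlds: {1, 2, 3, 4, 5, 6, 7}.

7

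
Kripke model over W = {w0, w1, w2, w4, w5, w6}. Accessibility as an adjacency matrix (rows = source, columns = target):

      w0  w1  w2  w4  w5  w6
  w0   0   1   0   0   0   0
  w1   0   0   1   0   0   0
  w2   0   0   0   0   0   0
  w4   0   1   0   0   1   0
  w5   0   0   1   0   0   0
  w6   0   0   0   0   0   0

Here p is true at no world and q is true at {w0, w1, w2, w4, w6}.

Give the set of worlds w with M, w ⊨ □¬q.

w0: successors {w1}; ¬q there: w1:F. ✗
w1: successors {w2}; ¬q there: w2:F. ✗
w2: no successors, so □¬q holds vacuously. ✓
w4: successors {w1, w5}; ¬q there: w1:F, w5:T. ✗
w5: successors {w2}; ¬q there: w2:F. ✗
w6: no successors, so □¬q holds vacuously. ✓

{w2, w6}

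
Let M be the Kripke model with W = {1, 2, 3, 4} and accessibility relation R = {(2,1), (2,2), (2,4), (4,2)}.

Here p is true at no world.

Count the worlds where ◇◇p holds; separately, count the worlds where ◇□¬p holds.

For ◇◇p:
1: no successors, so ◇◇p fails. ✗
2: successors {1, 2, 4}; ◇p there: 1:F, 2:F, 4:F. ✗
3: no successors, so ◇◇p fails. ✗
4: successors {2}; ◇p there: 2:F. ✗
— 0 worlds.
For ◇□¬p:
1: no successors, so ◇□¬p fails. ✗
2: successors {1, 2, 4}; □¬p there: 1:T, 2:T, 4:T. ✓
3: no successors, so ◇□¬p fails. ✗
4: successors {2}; □¬p there: 2:T. ✓
— 2 worlds.

0 and 2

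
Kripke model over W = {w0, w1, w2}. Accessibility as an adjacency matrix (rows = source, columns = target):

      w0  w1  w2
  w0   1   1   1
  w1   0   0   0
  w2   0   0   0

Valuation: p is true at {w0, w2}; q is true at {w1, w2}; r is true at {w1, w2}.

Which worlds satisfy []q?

{w1, w2}

w0: successors {w0, w1, w2}; q there: w0:F, w1:T, w2:T. ✗
w1: no successors, so []q holds vacuously. ✓
w2: no successors, so []q holds vacuously. ✓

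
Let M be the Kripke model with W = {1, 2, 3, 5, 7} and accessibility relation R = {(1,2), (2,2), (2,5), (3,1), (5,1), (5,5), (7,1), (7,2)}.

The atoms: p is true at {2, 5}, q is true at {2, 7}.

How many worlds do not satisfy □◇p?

0

1: successors {2}; ◇p there: 2:T. ✓
2: successors {2, 5}; ◇p there: 2:T, 5:T. ✓
3: successors {1}; ◇p there: 1:T. ✓
5: successors {1, 5}; ◇p there: 1:T, 5:T. ✓
7: successors {1, 2}; ◇p there: 1:T, 2:T. ✓
Satisfying worlds: {1, 2, 3, 5, 7}.
So □◇p fails at the other 0 worlds.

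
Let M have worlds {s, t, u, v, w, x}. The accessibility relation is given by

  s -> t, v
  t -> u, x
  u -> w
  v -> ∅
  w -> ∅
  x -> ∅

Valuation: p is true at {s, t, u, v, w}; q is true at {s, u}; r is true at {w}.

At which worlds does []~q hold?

{s, u, v, w, x}

s: successors {t, v}; ~q there: t:T, v:T. ✓
t: successors {u, x}; ~q there: u:F, x:T. ✗
u: successors {w}; ~q there: w:T. ✓
v: no successors, so []~q holds vacuously. ✓
w: no successors, so []~q holds vacuously. ✓
x: no successors, so []~q holds vacuously. ✓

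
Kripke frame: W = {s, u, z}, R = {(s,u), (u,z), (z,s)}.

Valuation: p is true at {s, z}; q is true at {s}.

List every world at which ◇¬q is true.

{s, u}

s: successors {u}; ¬q there: u:T. ✓
u: successors {z}; ¬q there: z:T. ✓
z: successors {s}; ¬q there: s:F. ✗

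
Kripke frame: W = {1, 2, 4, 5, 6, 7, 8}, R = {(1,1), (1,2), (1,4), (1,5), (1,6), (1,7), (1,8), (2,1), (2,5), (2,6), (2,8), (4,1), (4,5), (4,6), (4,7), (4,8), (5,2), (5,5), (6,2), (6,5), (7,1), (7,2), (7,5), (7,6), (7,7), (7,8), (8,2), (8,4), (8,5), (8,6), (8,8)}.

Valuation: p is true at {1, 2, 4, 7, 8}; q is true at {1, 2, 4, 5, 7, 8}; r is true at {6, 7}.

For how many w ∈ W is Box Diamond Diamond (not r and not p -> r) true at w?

1: successors {1, 2, 4, 5, 6, 7, 8}; Diamond Diamond (not r and not p -> r) there: 1:T, 2:T, 4:T, 5:T, 6:T, 7:T, 8:T. ✓
2: successors {1, 5, 6, 8}; Diamond Diamond (not r and not p -> r) there: 1:T, 5:T, 6:T, 8:T. ✓
4: successors {1, 5, 6, 7, 8}; Diamond Diamond (not r and not p -> r) there: 1:T, 5:T, 6:T, 7:T, 8:T. ✓
5: successors {2, 5}; Diamond Diamond (not r and not p -> r) there: 2:T, 5:T. ✓
6: successors {2, 5}; Diamond Diamond (not r and not p -> r) there: 2:T, 5:T. ✓
7: successors {1, 2, 5, 6, 7, 8}; Diamond Diamond (not r and not p -> r) there: 1:T, 2:T, 5:T, 6:T, 7:T, 8:T. ✓
8: successors {2, 4, 5, 6, 8}; Diamond Diamond (not r and not p -> r) there: 2:T, 4:T, 5:T, 6:T, 8:T. ✓
Satisfying worlds: {1, 2, 4, 5, 6, 7, 8}.

7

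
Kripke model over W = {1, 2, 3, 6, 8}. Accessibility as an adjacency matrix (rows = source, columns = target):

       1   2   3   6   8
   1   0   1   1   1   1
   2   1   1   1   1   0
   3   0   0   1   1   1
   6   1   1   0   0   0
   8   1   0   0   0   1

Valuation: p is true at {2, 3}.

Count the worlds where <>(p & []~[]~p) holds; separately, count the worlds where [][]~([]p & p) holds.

3 and 5

For <>(p & []~[]~p):
1: successors {2, 3, 6, 8}; p & []~[]~p there: 2:T, 3:F, 6:F, 8:F. ✓
2: successors {1, 2, 3, 6}; p & []~[]~p there: 1:F, 2:T, 3:F, 6:F. ✓
3: successors {3, 6, 8}; p & []~[]~p there: 3:F, 6:F, 8:F. ✗
6: successors {1, 2}; p & []~[]~p there: 1:F, 2:T. ✓
8: successors {1, 8}; p & []~[]~p there: 1:F, 8:F. ✗
— 3 worlds.
For [][]~([]p & p):
1: successors {2, 3, 6, 8}; []~([]p & p) there: 2:T, 3:T, 6:T, 8:T. ✓
2: successors {1, 2, 3, 6}; []~([]p & p) there: 1:T, 2:T, 3:T, 6:T. ✓
3: successors {3, 6, 8}; []~([]p & p) there: 3:T, 6:T, 8:T. ✓
6: successors {1, 2}; []~([]p & p) there: 1:T, 2:T. ✓
8: successors {1, 8}; []~([]p & p) there: 1:T, 8:T. ✓
— 5 worlds.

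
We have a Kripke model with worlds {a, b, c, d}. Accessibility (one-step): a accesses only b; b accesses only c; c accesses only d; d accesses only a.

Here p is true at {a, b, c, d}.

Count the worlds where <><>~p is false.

a: successors {b}; <>~p there: b:F. ✗
b: successors {c}; <>~p there: c:F. ✗
c: successors {d}; <>~p there: d:F. ✗
d: successors {a}; <>~p there: a:F. ✗
Satisfying worlds: ∅.
So <><>~p fails at the other 4 worlds.

4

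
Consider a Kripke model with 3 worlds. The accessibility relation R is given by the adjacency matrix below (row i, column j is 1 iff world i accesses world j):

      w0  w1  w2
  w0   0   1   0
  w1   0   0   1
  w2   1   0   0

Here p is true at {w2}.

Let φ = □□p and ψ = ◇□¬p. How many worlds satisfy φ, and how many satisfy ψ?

1 and 2

For □□p:
w0: successors {w1}; □p there: w1:T. ✓
w1: successors {w2}; □p there: w2:F. ✗
w2: successors {w0}; □p there: w0:F. ✗
— 1 world.
For ◇□¬p:
w0: successors {w1}; □¬p there: w1:F. ✗
w1: successors {w2}; □¬p there: w2:T. ✓
w2: successors {w0}; □¬p there: w0:T. ✓
— 2 worlds.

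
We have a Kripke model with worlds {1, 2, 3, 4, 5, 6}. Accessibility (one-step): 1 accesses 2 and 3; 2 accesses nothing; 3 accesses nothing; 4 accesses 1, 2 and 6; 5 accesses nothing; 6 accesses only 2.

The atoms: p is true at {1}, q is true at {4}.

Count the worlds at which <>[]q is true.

1: successors {2, 3}; []q there: 2:T, 3:T. ✓
2: no successors, so <>[]q fails. ✗
3: no successors, so <>[]q fails. ✗
4: successors {1, 2, 6}; []q there: 1:F, 2:T, 6:F. ✓
5: no successors, so <>[]q fails. ✗
6: successors {2}; []q there: 2:T. ✓
Satisfying worlds: {1, 4, 6}.

3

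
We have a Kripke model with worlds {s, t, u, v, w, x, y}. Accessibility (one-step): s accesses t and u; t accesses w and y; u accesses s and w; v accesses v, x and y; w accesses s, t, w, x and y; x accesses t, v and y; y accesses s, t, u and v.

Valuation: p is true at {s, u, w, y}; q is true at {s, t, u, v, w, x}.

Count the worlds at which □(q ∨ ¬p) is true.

s: successors {t, u}; q ∨ ¬p there: t:T, u:T. ✓
t: successors {w, y}; q ∨ ¬p there: w:T, y:F. ✗
u: successors {s, w}; q ∨ ¬p there: s:T, w:T. ✓
v: successors {v, x, y}; q ∨ ¬p there: v:T, x:T, y:F. ✗
w: successors {s, t, w, x, y}; q ∨ ¬p there: s:T, t:T, w:T, x:T, y:F. ✗
x: successors {t, v, y}; q ∨ ¬p there: t:T, v:T, y:F. ✗
y: successors {s, t, u, v}; q ∨ ¬p there: s:T, t:T, u:T, v:T. ✓
Satisfying worlds: {s, u, y}.

3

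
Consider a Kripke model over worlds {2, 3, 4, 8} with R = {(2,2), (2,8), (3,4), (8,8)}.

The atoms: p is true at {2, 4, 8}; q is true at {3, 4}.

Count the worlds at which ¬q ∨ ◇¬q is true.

2: ¬q is T, ◇¬q is T. ✓
3: ¬q is F, ◇¬q is F. ✗
4: ¬q is F, ◇¬q is F. ✗
8: ¬q is T, ◇¬q is T. ✓
Satisfying worlds: {2, 8}.

2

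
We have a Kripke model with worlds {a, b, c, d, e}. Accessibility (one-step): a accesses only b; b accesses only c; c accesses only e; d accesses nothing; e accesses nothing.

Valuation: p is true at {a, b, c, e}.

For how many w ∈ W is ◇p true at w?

a: successors {b}; p there: b:T. ✓
b: successors {c}; p there: c:T. ✓
c: successors {e}; p there: e:T. ✓
d: no successors, so ◇p fails. ✗
e: no successors, so ◇p fails. ✗
Satisfying worlds: {a, b, c}.

3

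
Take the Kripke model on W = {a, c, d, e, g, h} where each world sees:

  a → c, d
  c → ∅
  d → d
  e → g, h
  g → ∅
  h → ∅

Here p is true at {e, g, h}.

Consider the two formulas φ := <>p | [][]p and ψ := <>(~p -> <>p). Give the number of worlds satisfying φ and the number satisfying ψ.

For <>p | [][]p:
a: <>p is F, [][]p is F. ✗
c: <>p is F, [][]p is T. ✓
d: <>p is F, [][]p is F. ✗
e: <>p is T, [][]p is T. ✓
g: <>p is F, [][]p is T. ✓
h: <>p is F, [][]p is T. ✓
— 4 worlds.
For <>(~p -> <>p):
a: successors {c, d}; ~p -> <>p there: c:F, d:F. ✗
c: no successors, so <>(~p -> <>p) fails. ✗
d: successors {d}; ~p -> <>p there: d:F. ✗
e: successors {g, h}; ~p -> <>p there: g:T, h:T. ✓
g: no successors, so <>(~p -> <>p) fails. ✗
h: no successors, so <>(~p -> <>p) fails. ✗
— 1 world.

4 and 1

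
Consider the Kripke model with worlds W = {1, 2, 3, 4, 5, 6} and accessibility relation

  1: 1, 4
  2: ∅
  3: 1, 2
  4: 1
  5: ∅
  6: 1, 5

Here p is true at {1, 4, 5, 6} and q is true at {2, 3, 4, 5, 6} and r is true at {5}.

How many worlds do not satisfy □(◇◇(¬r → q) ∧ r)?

4

1: successors {1, 4}; ◇◇(¬r → q) ∧ r there: 1:F, 4:F. ✗
2: no successors, so □(◇◇(¬r → q) ∧ r) holds vacuously. ✓
3: successors {1, 2}; ◇◇(¬r → q) ∧ r there: 1:F, 2:F. ✗
4: successors {1}; ◇◇(¬r → q) ∧ r there: 1:F. ✗
5: no successors, so □(◇◇(¬r → q) ∧ r) holds vacuously. ✓
6: successors {1, 5}; ◇◇(¬r → q) ∧ r there: 1:F, 5:F. ✗
Satisfying worlds: {2, 5}.
So □(◇◇(¬r → q) ∧ r) fails at the other 4 worlds.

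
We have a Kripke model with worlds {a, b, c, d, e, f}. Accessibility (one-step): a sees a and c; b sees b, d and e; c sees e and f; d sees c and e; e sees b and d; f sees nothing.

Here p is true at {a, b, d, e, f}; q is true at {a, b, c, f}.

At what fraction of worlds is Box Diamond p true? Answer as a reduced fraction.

a: successors {a, c}; Diamond p there: a:T, c:T. ✓
b: successors {b, d, e}; Diamond p there: b:T, d:T, e:T. ✓
c: successors {e, f}; Diamond p there: e:T, f:F. ✗
d: successors {c, e}; Diamond p there: c:T, e:T. ✓
e: successors {b, d}; Diamond p there: b:T, d:T. ✓
f: no successors, so Box Diamond p holds vacuously. ✓
That's 5 of 6 worlds, so 5/6.

5/6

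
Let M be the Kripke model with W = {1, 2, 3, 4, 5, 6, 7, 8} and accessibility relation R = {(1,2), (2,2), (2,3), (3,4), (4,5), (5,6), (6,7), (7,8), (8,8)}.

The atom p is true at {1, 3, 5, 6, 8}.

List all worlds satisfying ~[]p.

1: []p is F. ✓
2: []p is F. ✓
3: []p is F. ✓
4: []p is T. ✗
5: []p is T. ✗
6: []p is F. ✓
7: []p is T. ✗
8: []p is T. ✗

{1, 2, 3, 6}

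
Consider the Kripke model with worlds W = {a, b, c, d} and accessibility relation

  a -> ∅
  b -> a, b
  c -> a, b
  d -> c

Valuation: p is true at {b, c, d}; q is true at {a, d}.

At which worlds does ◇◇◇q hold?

a: no successors, so ◇◇◇q fails. ✗
b: successors {a, b}; ◇◇q there: a:F, b:T. ✓
c: successors {a, b}; ◇◇q there: a:F, b:T. ✓
d: successors {c}; ◇◇q there: c:T. ✓

{b, c, d}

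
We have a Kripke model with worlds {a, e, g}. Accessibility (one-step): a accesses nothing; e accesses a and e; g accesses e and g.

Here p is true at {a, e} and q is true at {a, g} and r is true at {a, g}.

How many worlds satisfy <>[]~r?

a: no successors, so <>[]~r fails. ✗
e: successors {a, e}; []~r there: a:T, e:F. ✓
g: successors {e, g}; []~r there: e:F, g:F. ✗
Satisfying worlds: {e}.

1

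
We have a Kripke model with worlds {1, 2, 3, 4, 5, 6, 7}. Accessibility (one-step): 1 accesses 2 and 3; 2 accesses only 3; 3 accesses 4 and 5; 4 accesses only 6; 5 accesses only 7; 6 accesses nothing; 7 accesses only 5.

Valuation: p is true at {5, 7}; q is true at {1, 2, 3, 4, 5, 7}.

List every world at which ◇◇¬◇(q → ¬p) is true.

1: successors {2, 3}; ◇¬◇(q → ¬p) there: 2:F, 3:T. ✓
2: successors {3}; ◇¬◇(q → ¬p) there: 3:T. ✓
3: successors {4, 5}; ◇¬◇(q → ¬p) there: 4:T, 5:T. ✓
4: successors {6}; ◇¬◇(q → ¬p) there: 6:F. ✗
5: successors {7}; ◇¬◇(q → ¬p) there: 7:T. ✓
6: no successors, so ◇◇¬◇(q → ¬p) fails. ✗
7: successors {5}; ◇¬◇(q → ¬p) there: 5:T. ✓

{1, 2, 3, 5, 7}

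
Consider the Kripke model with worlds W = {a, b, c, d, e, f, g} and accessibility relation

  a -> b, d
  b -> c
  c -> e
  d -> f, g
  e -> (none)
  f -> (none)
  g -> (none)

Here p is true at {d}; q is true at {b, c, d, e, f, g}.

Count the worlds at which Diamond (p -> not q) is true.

4

a: successors {b, d}; p -> not q there: b:T, d:F. ✓
b: successors {c}; p -> not q there: c:T. ✓
c: successors {e}; p -> not q there: e:T. ✓
d: successors {f, g}; p -> not q there: f:T, g:T. ✓
e: no successors, so Diamond (p -> not q) fails. ✗
f: no successors, so Diamond (p -> not q) fails. ✗
g: no successors, so Diamond (p -> not q) fails. ✗
Satisfying worlds: {a, b, c, d}.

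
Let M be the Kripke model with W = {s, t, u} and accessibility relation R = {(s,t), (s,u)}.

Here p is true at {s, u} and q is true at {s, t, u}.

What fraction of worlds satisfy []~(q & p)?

2/3

s: successors {t, u}; ~(q & p) there: t:T, u:F. ✗
t: no successors, so []~(q & p) holds vacuously. ✓
u: no successors, so []~(q & p) holds vacuously. ✓
That's 2 of 3 worlds, so 2/3.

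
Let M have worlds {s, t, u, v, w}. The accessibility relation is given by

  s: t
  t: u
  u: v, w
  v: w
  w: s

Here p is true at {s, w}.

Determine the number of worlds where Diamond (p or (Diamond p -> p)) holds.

4

s: successors {t}; p or (Diamond p -> p) there: t:T. ✓
t: successors {u}; p or (Diamond p -> p) there: u:F. ✗
u: successors {v, w}; p or (Diamond p -> p) there: v:F, w:T. ✓
v: successors {w}; p or (Diamond p -> p) there: w:T. ✓
w: successors {s}; p or (Diamond p -> p) there: s:T. ✓
Satisfying worlds: {s, u, v, w}.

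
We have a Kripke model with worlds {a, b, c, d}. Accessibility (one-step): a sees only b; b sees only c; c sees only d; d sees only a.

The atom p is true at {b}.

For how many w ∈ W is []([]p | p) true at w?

a: successors {b}; []p | p there: b:T. ✓
b: successors {c}; []p | p there: c:F. ✗
c: successors {d}; []p | p there: d:F. ✗
d: successors {a}; []p | p there: a:T. ✓
Satisfying worlds: {a, d}.

2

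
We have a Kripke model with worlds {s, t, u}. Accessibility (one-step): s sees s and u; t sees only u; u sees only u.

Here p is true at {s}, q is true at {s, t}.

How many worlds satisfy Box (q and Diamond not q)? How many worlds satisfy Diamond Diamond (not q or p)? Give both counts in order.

For Box (q and Diamond not q):
s: successors {s, u}; q and Diamond not q there: s:T, u:F. ✗
t: successors {u}; q and Diamond not q there: u:F. ✗
u: successors {u}; q and Diamond not q there: u:F. ✗
— 0 worlds.
For Diamond Diamond (not q or p):
s: successors {s, u}; Diamond (not q or p) there: s:T, u:T. ✓
t: successors {u}; Diamond (not q or p) there: u:T. ✓
u: successors {u}; Diamond (not q or p) there: u:T. ✓
— 3 worlds.

0 and 3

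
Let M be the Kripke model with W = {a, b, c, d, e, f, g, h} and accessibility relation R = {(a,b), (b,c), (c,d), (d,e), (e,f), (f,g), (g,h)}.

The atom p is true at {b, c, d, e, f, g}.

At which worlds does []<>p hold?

{a, b, c, d, e, h}

a: successors {b}; <>p there: b:T. ✓
b: successors {c}; <>p there: c:T. ✓
c: successors {d}; <>p there: d:T. ✓
d: successors {e}; <>p there: e:T. ✓
e: successors {f}; <>p there: f:T. ✓
f: successors {g}; <>p there: g:F. ✗
g: successors {h}; <>p there: h:F. ✗
h: no successors, so []<>p holds vacuously. ✓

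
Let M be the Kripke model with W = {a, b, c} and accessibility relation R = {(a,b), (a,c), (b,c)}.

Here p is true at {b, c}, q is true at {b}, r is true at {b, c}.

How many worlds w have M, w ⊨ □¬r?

1

a: successors {b, c}; ¬r there: b:F, c:F. ✗
b: successors {c}; ¬r there: c:F. ✗
c: no successors, so □¬r holds vacuously. ✓
Satisfying worlds: {c}.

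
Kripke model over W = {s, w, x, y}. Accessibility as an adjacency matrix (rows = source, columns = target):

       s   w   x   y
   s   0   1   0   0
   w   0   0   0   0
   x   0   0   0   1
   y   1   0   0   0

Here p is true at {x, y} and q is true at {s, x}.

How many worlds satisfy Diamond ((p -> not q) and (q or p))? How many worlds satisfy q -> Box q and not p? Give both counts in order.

2 and 2

For Diamond ((p -> not q) and (q or p)):
s: successors {w}; (p -> not q) and (q or p) there: w:F. ✗
w: no successors, so Diamond ((p -> not q) and (q or p)) fails. ✗
x: successors {y}; (p -> not q) and (q or p) there: y:T. ✓
y: successors {s}; (p -> not q) and (q or p) there: s:T. ✓
— 2 worlds.
For q -> Box q and not p:
s: q is T, Box q and not p is F. ✗
w: q is F, Box q and not p is T. ✓
x: q is T, Box q and not p is F. ✗
y: q is F, Box q and not p is F. ✓
— 2 worlds.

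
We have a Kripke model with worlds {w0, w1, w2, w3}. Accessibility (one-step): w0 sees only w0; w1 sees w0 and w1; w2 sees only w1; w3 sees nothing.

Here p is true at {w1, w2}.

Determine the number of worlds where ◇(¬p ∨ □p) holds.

2

w0: successors {w0}; ¬p ∨ □p there: w0:T. ✓
w1: successors {w0, w1}; ¬p ∨ □p there: w0:T, w1:F. ✓
w2: successors {w1}; ¬p ∨ □p there: w1:F. ✗
w3: no successors, so ◇(¬p ∨ □p) fails. ✗
Satisfying worlds: {w0, w1}.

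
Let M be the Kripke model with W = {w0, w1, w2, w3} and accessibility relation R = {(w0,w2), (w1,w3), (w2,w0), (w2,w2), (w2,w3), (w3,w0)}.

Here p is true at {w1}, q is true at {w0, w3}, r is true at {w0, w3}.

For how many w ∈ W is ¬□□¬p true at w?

w0: □□¬p is T. ✗
w1: □□¬p is T. ✗
w2: □□¬p is T. ✗
w3: □□¬p is T. ✗
Satisfying worlds: ∅.

0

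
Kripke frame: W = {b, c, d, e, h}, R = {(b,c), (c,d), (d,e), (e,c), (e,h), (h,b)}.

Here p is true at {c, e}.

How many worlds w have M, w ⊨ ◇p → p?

3

b: ◇p is T, p is F. ✗
c: ◇p is F, p is T. ✓
d: ◇p is T, p is F. ✗
e: ◇p is T, p is T. ✓
h: ◇p is F, p is F. ✓
Satisfying worlds: {c, e, h}.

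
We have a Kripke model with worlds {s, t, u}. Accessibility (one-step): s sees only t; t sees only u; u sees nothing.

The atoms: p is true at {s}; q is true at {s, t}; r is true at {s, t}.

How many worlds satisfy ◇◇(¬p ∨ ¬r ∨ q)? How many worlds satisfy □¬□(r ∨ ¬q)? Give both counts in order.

For ◇◇(¬p ∨ ¬r ∨ q):
s: successors {t}; ◇(¬p ∨ ¬r ∨ q) there: t:T. ✓
t: successors {u}; ◇(¬p ∨ ¬r ∨ q) there: u:F. ✗
u: no successors, so ◇◇(¬p ∨ ¬r ∨ q) fails. ✗
— 1 world.
For □¬□(r ∨ ¬q):
s: successors {t}; ¬□(r ∨ ¬q) there: t:F. ✗
t: successors {u}; ¬□(r ∨ ¬q) there: u:F. ✗
u: no successors, so □¬□(r ∨ ¬q) holds vacuously. ✓
— 1 world.

1 and 1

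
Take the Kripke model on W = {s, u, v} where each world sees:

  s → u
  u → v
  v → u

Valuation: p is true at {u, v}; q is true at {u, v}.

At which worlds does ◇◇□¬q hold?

∅

s: successors {u}; ◇□¬q there: u:F. ✗
u: successors {v}; ◇□¬q there: v:F. ✗
v: successors {u}; ◇□¬q there: u:F. ✗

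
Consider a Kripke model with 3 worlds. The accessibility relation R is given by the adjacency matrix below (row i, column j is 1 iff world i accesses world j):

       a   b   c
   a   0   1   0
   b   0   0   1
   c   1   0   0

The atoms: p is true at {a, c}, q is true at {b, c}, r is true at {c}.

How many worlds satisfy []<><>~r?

a: successors {b}; <><>~r there: b:T. ✓
b: successors {c}; <><>~r there: c:T. ✓
c: successors {a}; <><>~r there: a:F. ✗
Satisfying worlds: {a, b}.

2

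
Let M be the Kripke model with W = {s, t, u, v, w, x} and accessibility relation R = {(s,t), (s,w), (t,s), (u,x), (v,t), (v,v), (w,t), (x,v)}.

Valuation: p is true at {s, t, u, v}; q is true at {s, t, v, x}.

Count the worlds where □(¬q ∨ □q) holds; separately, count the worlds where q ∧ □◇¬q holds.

5 and 1

For □(¬q ∨ □q):
s: successors {t, w}; ¬q ∨ □q there: t:T, w:T. ✓
t: successors {s}; ¬q ∨ □q there: s:F. ✗
u: successors {x}; ¬q ∨ □q there: x:T. ✓
v: successors {t, v}; ¬q ∨ □q there: t:T, v:T. ✓
w: successors {t}; ¬q ∨ □q there: t:T. ✓
x: successors {v}; ¬q ∨ □q there: v:T. ✓
— 5 worlds.
For q ∧ □◇¬q:
s: q is T, □◇¬q is F. ✗
t: q is T, □◇¬q is T. ✓
u: q is F, □◇¬q is F. ✗
v: q is T, □◇¬q is F. ✗
w: q is F, □◇¬q is F. ✗
x: q is T, □◇¬q is F. ✗
— 1 world.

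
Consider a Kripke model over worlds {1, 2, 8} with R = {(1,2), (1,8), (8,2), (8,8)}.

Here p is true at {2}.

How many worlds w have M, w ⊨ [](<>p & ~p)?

1: successors {2, 8}; <>p & ~p there: 2:F, 8:T. ✗
2: no successors, so [](<>p & ~p) holds vacuously. ✓
8: successors {2, 8}; <>p & ~p there: 2:F, 8:T. ✗
Satisfying worlds: {2}.

1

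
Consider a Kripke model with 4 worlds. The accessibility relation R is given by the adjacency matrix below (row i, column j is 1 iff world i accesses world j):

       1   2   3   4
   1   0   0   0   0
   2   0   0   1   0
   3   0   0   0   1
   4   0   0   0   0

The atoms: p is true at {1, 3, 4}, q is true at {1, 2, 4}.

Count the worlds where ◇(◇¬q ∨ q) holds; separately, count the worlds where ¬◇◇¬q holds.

1 and 4

For ◇(◇¬q ∨ q):
1: no successors, so ◇(◇¬q ∨ q) fails. ✗
2: successors {3}; ◇¬q ∨ q there: 3:F. ✗
3: successors {4}; ◇¬q ∨ q there: 4:T. ✓
4: no successors, so ◇(◇¬q ∨ q) fails. ✗
— 1 world.
For ¬◇◇¬q:
1: ◇◇¬q is F. ✓
2: ◇◇¬q is F. ✓
3: ◇◇¬q is F. ✓
4: ◇◇¬q is F. ✓
— 4 worlds.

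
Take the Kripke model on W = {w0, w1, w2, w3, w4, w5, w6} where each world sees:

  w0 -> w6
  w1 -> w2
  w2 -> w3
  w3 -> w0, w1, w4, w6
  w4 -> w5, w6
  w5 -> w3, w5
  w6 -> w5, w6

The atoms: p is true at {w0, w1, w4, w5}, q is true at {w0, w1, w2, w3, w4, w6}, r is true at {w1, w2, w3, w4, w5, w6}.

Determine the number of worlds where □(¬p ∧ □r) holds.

2

w0: successors {w6}; ¬p ∧ □r there: w6:T. ✓
w1: successors {w2}; ¬p ∧ □r there: w2:T. ✓
w2: successors {w3}; ¬p ∧ □r there: w3:F. ✗
w3: successors {w0, w1, w4, w6}; ¬p ∧ □r there: w0:F, w1:F, w4:F, w6:T. ✗
w4: successors {w5, w6}; ¬p ∧ □r there: w5:F, w6:T. ✗
w5: successors {w3, w5}; ¬p ∧ □r there: w3:F, w5:F. ✗
w6: successors {w5, w6}; ¬p ∧ □r there: w5:F, w6:T. ✗
Satisfying worlds: {w0, w1}.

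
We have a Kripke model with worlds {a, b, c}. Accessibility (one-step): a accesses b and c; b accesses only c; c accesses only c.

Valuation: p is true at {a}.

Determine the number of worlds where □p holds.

a: successors {b, c}; p there: b:F, c:F. ✗
b: successors {c}; p there: c:F. ✗
c: successors {c}; p there: c:F. ✗
Satisfying worlds: ∅.

0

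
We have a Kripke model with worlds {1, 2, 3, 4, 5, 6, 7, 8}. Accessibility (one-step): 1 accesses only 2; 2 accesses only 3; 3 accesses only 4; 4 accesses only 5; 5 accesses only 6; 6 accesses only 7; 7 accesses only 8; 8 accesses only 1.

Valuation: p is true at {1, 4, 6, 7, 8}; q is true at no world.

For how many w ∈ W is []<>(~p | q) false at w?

1: successors {2}; <>(~p | q) there: 2:T. ✓
2: successors {3}; <>(~p | q) there: 3:F. ✗
3: successors {4}; <>(~p | q) there: 4:T. ✓
4: successors {5}; <>(~p | q) there: 5:F. ✗
5: successors {6}; <>(~p | q) there: 6:F. ✗
6: successors {7}; <>(~p | q) there: 7:F. ✗
7: successors {8}; <>(~p | q) there: 8:F. ✗
8: successors {1}; <>(~p | q) there: 1:T. ✓
Satisfying worlds: {1, 3, 8}.
So []<>(~p | q) fails at the other 5 worlds.

5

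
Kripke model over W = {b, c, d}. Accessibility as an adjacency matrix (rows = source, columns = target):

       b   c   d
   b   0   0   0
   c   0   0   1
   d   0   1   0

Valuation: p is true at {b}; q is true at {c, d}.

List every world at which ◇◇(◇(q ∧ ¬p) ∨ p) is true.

{c, d}

b: no successors, so ◇◇(◇(q ∧ ¬p) ∨ p) fails. ✗
c: successors {d}; ◇(◇(q ∧ ¬p) ∨ p) there: d:T. ✓
d: successors {c}; ◇(◇(q ∧ ¬p) ∨ p) there: c:T. ✓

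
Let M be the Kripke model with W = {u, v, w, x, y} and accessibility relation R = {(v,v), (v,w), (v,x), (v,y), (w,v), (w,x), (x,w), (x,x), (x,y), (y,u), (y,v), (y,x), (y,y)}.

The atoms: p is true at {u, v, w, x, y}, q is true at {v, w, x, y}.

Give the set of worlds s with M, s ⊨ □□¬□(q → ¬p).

{u, w}

u: no successors, so □□¬□(q → ¬p) holds vacuously. ✓
v: successors {v, w, x, y}; □¬□(q → ¬p) there: v:T, w:T, x:T, y:F. ✗
w: successors {v, x}; □¬□(q → ¬p) there: v:T, x:T. ✓
x: successors {w, x, y}; □¬□(q → ¬p) there: w:T, x:T, y:F. ✗
y: successors {u, v, x, y}; □¬□(q → ¬p) there: u:T, v:T, x:T, y:F. ✗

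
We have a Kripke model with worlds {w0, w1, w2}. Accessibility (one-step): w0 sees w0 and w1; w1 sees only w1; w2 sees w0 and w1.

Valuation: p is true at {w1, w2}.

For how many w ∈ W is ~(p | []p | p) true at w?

w0: p | []p | p is F. ✓
w1: p | []p | p is T. ✗
w2: p | []p | p is T. ✗
Satisfying worlds: {w0}.

1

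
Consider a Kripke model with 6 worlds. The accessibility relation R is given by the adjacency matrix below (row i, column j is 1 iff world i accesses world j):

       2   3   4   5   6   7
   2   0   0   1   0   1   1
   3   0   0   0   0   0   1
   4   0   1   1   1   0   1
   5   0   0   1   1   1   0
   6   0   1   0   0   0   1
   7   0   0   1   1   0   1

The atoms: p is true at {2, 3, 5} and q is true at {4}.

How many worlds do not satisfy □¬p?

4

2: successors {4, 6, 7}; ¬p there: 4:T, 6:T, 7:T. ✓
3: successors {7}; ¬p there: 7:T. ✓
4: successors {3, 4, 5, 7}; ¬p there: 3:F, 4:T, 5:F, 7:T. ✗
5: successors {4, 5, 6}; ¬p there: 4:T, 5:F, 6:T. ✗
6: successors {3, 7}; ¬p there: 3:F, 7:T. ✗
7: successors {4, 5, 7}; ¬p there: 4:T, 5:F, 7:T. ✗
Satisfying worlds: {2, 3}.
So □¬p fails at the other 4 worlds.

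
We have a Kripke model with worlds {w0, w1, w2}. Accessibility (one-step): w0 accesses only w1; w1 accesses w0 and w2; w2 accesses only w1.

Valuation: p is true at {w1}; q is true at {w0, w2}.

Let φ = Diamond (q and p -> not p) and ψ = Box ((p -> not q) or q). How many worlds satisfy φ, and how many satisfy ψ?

For Diamond (q and p -> not p):
w0: successors {w1}; q and p -> not p there: w1:T. ✓
w1: successors {w0, w2}; q and p -> not p there: w0:T, w2:T. ✓
w2: successors {w1}; q and p -> not p there: w1:T. ✓
— 3 worlds.
For Box ((p -> not q) or q):
w0: successors {w1}; (p -> not q) or q there: w1:T. ✓
w1: successors {w0, w2}; (p -> not q) or q there: w0:T, w2:T. ✓
w2: successors {w1}; (p -> not q) or q there: w1:T. ✓
— 3 worlds.

3 and 3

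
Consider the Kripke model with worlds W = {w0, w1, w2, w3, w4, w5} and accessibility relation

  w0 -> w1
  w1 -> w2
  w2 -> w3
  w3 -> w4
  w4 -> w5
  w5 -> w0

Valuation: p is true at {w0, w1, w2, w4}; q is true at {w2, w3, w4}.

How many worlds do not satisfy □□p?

w0: successors {w1}; □p there: w1:T. ✓
w1: successors {w2}; □p there: w2:F. ✗
w2: successors {w3}; □p there: w3:T. ✓
w3: successors {w4}; □p there: w4:F. ✗
w4: successors {w5}; □p there: w5:T. ✓
w5: successors {w0}; □p there: w0:T. ✓
Satisfying worlds: {w0, w2, w4, w5}.
So □□p fails at the other 2 worlds.

2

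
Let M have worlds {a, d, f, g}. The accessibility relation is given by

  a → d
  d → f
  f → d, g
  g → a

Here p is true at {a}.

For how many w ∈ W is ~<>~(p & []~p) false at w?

a: <>~(p & []~p) is T. ✗
d: <>~(p & []~p) is T. ✗
f: <>~(p & []~p) is T. ✗
g: <>~(p & []~p) is F. ✓
Satisfying worlds: {g}.
So ~<>~(p & []~p) fails at the other 3 worlds.

3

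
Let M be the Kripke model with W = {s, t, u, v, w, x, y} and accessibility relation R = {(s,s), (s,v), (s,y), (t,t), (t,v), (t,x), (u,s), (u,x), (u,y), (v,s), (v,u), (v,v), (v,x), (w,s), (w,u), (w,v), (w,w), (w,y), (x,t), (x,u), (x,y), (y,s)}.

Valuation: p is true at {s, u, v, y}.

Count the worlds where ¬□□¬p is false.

0

s: □□¬p is F. ✓
t: □□¬p is F. ✓
u: □□¬p is F. ✓
v: □□¬p is F. ✓
w: □□¬p is F. ✓
x: □□¬p is F. ✓
y: □□¬p is F. ✓
Satisfying worlds: {s, t, u, v, w, x, y}.
So ¬□□¬p fails at the other 0 worlds.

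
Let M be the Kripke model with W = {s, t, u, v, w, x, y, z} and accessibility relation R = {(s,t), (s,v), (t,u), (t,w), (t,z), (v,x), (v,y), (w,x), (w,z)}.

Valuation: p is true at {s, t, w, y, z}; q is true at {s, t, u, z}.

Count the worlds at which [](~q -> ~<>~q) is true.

s: successors {t, v}; ~q -> ~<>~q there: t:T, v:F. ✗
t: successors {u, w, z}; ~q -> ~<>~q there: u:T, w:F, z:T. ✗
u: no successors, so [](~q -> ~<>~q) holds vacuously. ✓
v: successors {x, y}; ~q -> ~<>~q there: x:T, y:T. ✓
w: successors {x, z}; ~q -> ~<>~q there: x:T, z:T. ✓
x: no successors, so [](~q -> ~<>~q) holds vacuously. ✓
y: no successors, so [](~q -> ~<>~q) holds vacuously. ✓
z: no successors, so [](~q -> ~<>~q) holds vacuously. ✓
Satisfying worlds: {u, v, w, x, y, z}.

6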